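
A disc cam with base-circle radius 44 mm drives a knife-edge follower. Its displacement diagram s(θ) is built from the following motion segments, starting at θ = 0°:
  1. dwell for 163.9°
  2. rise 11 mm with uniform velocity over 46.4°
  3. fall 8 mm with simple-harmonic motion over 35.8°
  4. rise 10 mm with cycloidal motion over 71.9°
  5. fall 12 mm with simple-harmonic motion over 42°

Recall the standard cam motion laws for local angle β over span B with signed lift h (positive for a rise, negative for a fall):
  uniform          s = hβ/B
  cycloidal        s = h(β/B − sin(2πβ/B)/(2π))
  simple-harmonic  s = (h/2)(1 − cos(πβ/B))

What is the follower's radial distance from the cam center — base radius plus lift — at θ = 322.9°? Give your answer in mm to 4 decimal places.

seg 1 [0°–163.9°] dwell: s stays 0.0000
seg 2 [163.9°–210.3°] uniform, h=11: full span → s += 11 → s = 11.0000
seg 3 [210.3°–246.1°] simple-harmonic, h=-8: full span → s += -8 → s = 3.0000
seg 4 [246.1°–318°] cycloidal, h=10: full span → s += 10 → s = 13.0000
seg 5 [318°–360°] simple-harmonic, h=-12: θ=322.9° here. β=4.9, B=42. -12/2·(1 − cos(π·0.1167)) = -0.3985 → s = 12.6015
radial distance = base radius + s = 44 + 12.6015 = 56.6015

56.6015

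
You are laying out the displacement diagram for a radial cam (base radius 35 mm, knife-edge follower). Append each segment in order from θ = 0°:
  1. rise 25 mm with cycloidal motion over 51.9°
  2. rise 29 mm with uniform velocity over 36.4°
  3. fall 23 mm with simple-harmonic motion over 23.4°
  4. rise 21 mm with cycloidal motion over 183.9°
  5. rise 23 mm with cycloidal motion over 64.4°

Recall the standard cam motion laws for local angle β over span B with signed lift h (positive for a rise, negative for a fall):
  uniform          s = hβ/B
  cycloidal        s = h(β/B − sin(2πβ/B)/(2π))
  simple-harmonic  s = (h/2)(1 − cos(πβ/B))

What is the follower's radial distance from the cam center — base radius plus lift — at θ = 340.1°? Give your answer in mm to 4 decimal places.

seg 1 [0°–51.9°] cycloidal, h=25: full span → s += 25 → s = 25.0000
seg 2 [51.9°–88.3°] uniform, h=29: full span → s += 29 → s = 54.0000
seg 3 [88.3°–111.7°] simple-harmonic, h=-23: full span → s += -23 → s = 31.0000
seg 4 [111.7°–295.6°] cycloidal, h=21: full span → s += 21 → s = 52.0000
seg 5 [295.6°–360°] cycloidal, h=23: θ=340.1° here. β=44.5, B=64.4. 23·(0.6910 − sin(2π·0.6910)/(2π)) = 19.3047 → s = 71.3047
radial distance = base radius + s = 35 + 71.3047 = 106.3047

106.3047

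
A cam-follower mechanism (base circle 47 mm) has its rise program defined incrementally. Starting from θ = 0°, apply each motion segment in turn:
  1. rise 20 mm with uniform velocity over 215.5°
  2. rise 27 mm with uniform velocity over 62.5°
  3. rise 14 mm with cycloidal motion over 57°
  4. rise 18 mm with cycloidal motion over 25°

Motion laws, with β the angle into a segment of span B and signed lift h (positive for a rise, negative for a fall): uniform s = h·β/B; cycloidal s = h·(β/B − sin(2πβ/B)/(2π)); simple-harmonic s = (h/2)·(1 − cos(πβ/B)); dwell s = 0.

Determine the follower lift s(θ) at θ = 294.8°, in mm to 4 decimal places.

seg 1 [0°–215.5°] uniform, h=20: full span → s += 20 → s = 20.0000
seg 2 [215.5°–278°] uniform, h=27: full span → s += 27 → s = 47.0000
seg 3 [278°–335°] cycloidal, h=14: θ=294.8° here. β=16.8, B=57. 14·(0.2947 − sin(2π·0.2947)/(2π)) = 1.9856 → s = 48.9856

48.9856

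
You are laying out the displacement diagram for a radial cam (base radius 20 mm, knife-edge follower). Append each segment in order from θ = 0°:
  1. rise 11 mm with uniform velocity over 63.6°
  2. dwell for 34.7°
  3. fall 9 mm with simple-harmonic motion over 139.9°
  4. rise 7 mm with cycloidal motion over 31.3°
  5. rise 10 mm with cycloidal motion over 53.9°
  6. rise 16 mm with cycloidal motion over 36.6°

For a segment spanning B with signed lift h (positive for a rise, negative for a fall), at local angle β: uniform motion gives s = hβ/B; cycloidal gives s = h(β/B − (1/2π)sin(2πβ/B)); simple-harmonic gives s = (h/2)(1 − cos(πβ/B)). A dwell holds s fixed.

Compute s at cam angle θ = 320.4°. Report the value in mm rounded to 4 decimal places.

seg 1 [0°–63.6°] uniform, h=11: full span → s += 11 → s = 11.0000
seg 2 [63.6°–98.3°] dwell: s stays 11.0000
seg 3 [98.3°–238.2°] simple-harmonic, h=-9: full span → s += -9 → s = 2.0000
seg 4 [238.2°–269.5°] cycloidal, h=7: full span → s += 7 → s = 9.0000
seg 5 [269.5°–323.4°] cycloidal, h=10: θ=320.4° here. β=50.9, B=53.9. 10·(0.9443 − sin(2π·0.9443)/(2π)) = 9.9887 → s = 18.9887

18.9887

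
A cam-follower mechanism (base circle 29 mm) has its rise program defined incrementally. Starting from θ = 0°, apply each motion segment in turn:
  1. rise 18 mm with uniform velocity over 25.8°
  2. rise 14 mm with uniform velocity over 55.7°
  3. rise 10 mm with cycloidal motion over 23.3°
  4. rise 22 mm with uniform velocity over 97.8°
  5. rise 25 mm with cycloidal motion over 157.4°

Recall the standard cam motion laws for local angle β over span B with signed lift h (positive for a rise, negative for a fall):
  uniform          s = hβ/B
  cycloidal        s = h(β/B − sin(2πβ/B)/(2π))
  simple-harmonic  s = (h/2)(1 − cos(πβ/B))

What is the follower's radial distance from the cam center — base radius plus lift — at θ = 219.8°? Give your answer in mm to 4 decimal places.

seg 1 [0°–25.8°] uniform, h=18: full span → s += 18 → s = 18.0000
seg 2 [25.8°–81.5°] uniform, h=14: full span → s += 14 → s = 32.0000
seg 3 [81.5°–104.8°] cycloidal, h=10: full span → s += 10 → s = 42.0000
seg 4 [104.8°–202.6°] uniform, h=22: full span → s += 22 → s = 64.0000
seg 5 [202.6°–360°] cycloidal, h=25: θ=219.8° here. β=17.2, B=157.4. 25·(0.1093 − sin(2π·0.1093)/(2π)) = 0.2096 → s = 64.2096
radial distance = base radius + s = 29 + 64.2096 = 93.2096

93.2096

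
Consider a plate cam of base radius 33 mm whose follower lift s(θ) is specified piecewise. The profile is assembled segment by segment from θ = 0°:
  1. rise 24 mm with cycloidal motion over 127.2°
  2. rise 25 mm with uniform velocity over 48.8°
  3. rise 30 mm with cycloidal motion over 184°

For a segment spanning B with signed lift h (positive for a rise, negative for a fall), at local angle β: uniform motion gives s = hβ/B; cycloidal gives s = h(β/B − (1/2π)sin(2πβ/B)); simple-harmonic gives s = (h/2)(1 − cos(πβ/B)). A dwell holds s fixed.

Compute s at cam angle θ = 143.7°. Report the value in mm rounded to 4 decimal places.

seg 1 [0°–127.2°] cycloidal, h=24: full span → s += 24 → s = 24.0000
seg 2 [127.2°–176°] uniform, h=25: θ=143.7° here. β=16.5, B=48.8. 25·16.5/48.8 = 8.4529 → s = 32.4529

32.4529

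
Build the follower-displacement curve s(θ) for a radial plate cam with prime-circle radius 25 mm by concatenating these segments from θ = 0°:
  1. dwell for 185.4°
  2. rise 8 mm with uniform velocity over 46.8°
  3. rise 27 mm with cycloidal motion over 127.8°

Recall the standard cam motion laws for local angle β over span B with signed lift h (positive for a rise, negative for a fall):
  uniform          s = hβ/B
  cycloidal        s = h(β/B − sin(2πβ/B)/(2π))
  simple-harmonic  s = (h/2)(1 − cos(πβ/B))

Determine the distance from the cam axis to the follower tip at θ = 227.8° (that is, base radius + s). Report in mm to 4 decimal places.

seg 1 [0°–185.4°] dwell: s stays 0.0000
seg 2 [185.4°–232.2°] uniform, h=8: θ=227.8° here. β=42.4, B=46.8. 8·42.4/46.8 = 7.2479 → s = 7.2479
radial distance = base radius + s = 25 + 7.2479 = 32.2479

32.2479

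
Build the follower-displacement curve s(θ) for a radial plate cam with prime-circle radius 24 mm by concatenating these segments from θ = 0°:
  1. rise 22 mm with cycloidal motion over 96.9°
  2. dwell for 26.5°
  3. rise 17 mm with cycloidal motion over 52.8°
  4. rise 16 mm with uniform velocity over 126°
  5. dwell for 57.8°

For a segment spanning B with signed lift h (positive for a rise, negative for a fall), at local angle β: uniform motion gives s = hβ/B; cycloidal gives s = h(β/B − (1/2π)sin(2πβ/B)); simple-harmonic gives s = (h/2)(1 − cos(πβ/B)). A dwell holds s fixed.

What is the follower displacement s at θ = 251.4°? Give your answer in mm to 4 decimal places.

seg 1 [0°–96.9°] cycloidal, h=22: full span → s += 22 → s = 22.0000
seg 2 [96.9°–123.4°] dwell: s stays 22.0000
seg 3 [123.4°–176.2°] cycloidal, h=17: full span → s += 17 → s = 39.0000
seg 4 [176.2°–302.2°] uniform, h=16: θ=251.4° here. β=75.2, B=126. 16·75.2/126 = 9.5492 → s = 48.5492

48.5492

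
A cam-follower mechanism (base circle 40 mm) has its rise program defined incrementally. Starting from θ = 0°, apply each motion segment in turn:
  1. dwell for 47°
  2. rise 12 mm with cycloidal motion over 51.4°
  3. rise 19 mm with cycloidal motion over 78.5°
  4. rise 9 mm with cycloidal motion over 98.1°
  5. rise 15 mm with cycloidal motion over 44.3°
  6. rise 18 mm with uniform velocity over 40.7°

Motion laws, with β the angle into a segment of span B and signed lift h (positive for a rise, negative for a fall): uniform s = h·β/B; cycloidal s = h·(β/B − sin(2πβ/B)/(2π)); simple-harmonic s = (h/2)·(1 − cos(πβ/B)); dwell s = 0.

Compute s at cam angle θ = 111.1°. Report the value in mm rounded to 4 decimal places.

seg 1 [0°–47°] dwell: s stays 0.0000
seg 2 [47°–98.4°] cycloidal, h=12: full span → s += 12 → s = 12.0000
seg 3 [98.4°–176.9°] cycloidal, h=19: θ=111.1° here. β=12.7, B=78.5. 19·(0.1618 − sin(2π·0.1618)/(2π)) = 0.5027 → s = 12.5027

12.5027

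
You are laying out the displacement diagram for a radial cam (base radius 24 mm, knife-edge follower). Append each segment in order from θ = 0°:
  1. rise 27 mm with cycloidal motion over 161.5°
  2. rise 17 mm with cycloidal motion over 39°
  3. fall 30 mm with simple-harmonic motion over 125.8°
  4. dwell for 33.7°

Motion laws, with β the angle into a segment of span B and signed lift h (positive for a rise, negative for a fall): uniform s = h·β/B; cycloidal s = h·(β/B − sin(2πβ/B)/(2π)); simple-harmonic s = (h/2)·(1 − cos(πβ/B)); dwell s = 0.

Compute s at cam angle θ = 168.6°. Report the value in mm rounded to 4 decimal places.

seg 1 [0°–161.5°] cycloidal, h=27: full span → s += 27 → s = 27.0000
seg 2 [161.5°–200.5°] cycloidal, h=17: θ=168.6° here. β=7.1, B=39. 17·(0.1821 − sin(2π·0.1821)/(2π)) = 0.6321 → s = 27.6321

27.6321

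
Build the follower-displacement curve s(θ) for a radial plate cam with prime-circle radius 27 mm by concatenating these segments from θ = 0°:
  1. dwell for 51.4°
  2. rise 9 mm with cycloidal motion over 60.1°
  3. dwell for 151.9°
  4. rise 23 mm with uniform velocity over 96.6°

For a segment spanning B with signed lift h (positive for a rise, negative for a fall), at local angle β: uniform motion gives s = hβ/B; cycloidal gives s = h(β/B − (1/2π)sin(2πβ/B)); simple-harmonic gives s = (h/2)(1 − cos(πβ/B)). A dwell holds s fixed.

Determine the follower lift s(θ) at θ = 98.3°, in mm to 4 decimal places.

seg 1 [0°–51.4°] dwell: s stays 0.0000
seg 2 [51.4°–111.5°] cycloidal, h=9: θ=98.3° here. β=46.9, B=60.1. 9·(0.7804 − sin(2π·0.7804)/(2π)) = 8.4297 → s = 8.4297

8.4297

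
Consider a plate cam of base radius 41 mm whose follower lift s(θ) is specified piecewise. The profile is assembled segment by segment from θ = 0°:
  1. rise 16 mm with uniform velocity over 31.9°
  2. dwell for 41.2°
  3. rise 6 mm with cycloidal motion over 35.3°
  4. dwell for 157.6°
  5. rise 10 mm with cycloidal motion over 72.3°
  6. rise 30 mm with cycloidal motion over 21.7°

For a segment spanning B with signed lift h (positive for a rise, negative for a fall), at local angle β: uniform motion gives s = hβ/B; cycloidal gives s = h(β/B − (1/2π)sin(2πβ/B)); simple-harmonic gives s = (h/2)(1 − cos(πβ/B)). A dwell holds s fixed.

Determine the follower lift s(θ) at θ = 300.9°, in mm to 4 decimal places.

seg 1 [0°–31.9°] uniform, h=16: full span → s += 16 → s = 16.0000
seg 2 [31.9°–73.1°] dwell: s stays 16.0000
seg 3 [73.1°–108.4°] cycloidal, h=6: full span → s += 6 → s = 22.0000
seg 4 [108.4°–266°] dwell: s stays 22.0000
seg 5 [266°–338.3°] cycloidal, h=10: θ=300.9° here. β=34.9, B=72.3. 10·(0.4827 − sin(2π·0.4827)/(2π)) = 4.6546 → s = 26.6546

26.6546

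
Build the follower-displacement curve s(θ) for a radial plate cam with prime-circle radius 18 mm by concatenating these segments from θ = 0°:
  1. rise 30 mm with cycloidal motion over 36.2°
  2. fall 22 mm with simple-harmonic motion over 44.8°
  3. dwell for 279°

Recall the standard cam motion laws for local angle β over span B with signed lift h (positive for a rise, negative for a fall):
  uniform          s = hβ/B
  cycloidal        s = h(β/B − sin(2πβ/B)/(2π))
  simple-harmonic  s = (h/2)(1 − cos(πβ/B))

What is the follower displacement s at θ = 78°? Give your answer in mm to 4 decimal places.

seg 1 [0°–36.2°] cycloidal, h=30: full span → s += 30 → s = 30.0000
seg 2 [36.2°–81°] simple-harmonic, h=-22: θ=78° here. β=41.8, B=44.8. -22/2·(1 − cos(π·0.9330)) = -21.7575 → s = 8.2425

8.2425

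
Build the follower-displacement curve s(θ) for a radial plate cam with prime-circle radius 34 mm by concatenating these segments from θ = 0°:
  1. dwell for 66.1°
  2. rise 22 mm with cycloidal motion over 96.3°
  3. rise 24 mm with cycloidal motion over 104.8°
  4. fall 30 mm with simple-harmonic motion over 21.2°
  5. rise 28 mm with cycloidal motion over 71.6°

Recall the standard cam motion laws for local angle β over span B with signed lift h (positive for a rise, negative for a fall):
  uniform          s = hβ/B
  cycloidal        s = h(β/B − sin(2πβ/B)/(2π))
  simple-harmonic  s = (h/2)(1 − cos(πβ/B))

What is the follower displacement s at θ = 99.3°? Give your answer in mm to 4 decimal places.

seg 1 [0°–66.1°] dwell: s stays 0.0000
seg 2 [66.1°–162.4°] cycloidal, h=22: θ=99.3° here. β=33.2, B=96.3. 22·(0.3448 − sin(2π·0.3448)/(2π)) = 4.6857 → s = 4.6857

4.6857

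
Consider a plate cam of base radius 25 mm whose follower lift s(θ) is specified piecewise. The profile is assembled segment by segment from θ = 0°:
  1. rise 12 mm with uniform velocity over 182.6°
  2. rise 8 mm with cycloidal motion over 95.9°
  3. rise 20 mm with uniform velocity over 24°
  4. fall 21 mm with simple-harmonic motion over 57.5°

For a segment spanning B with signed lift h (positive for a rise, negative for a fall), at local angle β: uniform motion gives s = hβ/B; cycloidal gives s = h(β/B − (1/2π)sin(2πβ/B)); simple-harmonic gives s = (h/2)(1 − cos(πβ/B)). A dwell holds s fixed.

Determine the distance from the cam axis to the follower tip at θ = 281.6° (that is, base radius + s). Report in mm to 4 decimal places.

seg 1 [0°–182.6°] uniform, h=12: full span → s += 12 → s = 12.0000
seg 2 [182.6°–278.5°] cycloidal, h=8: full span → s += 8 → s = 20.0000
seg 3 [278.5°–302.5°] uniform, h=20: θ=281.6° here. β=3.1, B=24. 20·3.1/24 = 2.5833 → s = 22.5833
radial distance = base radius + s = 25 + 22.5833 = 47.5833

47.5833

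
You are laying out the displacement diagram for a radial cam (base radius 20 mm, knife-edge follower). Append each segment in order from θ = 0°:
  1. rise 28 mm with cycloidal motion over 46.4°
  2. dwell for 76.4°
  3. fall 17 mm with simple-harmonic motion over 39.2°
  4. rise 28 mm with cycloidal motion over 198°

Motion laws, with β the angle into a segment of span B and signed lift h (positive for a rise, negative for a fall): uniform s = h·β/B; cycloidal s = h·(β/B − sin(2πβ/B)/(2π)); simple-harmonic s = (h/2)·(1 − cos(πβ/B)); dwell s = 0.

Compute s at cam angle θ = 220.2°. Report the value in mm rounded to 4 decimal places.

seg 1 [0°–46.4°] cycloidal, h=28: full span → s += 28 → s = 28.0000
seg 2 [46.4°–122.8°] dwell: s stays 28.0000
seg 3 [122.8°–162°] simple-harmonic, h=-17: full span → s += -17 → s = 11.0000
seg 4 [162°–360°] cycloidal, h=28: θ=220.2° here. β=58.2, B=198. 28·(0.2939 − sin(2π·0.2939)/(2π)) = 3.9427 → s = 14.9427

14.9427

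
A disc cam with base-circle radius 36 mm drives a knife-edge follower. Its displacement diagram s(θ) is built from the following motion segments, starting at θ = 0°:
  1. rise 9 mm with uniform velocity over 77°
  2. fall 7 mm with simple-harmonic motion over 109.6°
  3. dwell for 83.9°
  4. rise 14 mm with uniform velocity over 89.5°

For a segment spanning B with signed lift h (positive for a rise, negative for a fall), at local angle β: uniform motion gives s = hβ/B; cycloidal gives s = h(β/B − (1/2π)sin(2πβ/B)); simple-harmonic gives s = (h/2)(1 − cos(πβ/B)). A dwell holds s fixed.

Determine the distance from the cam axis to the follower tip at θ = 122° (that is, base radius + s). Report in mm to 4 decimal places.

seg 1 [0°–77°] uniform, h=9: full span → s += 9 → s = 9.0000
seg 2 [77°–186.6°] simple-harmonic, h=-7: θ=122° here. β=45, B=109.6. -7/2·(1 − cos(π·0.4106)) = -2.5297 → s = 6.4703
radial distance = base radius + s = 36 + 6.4703 = 42.4703

42.4703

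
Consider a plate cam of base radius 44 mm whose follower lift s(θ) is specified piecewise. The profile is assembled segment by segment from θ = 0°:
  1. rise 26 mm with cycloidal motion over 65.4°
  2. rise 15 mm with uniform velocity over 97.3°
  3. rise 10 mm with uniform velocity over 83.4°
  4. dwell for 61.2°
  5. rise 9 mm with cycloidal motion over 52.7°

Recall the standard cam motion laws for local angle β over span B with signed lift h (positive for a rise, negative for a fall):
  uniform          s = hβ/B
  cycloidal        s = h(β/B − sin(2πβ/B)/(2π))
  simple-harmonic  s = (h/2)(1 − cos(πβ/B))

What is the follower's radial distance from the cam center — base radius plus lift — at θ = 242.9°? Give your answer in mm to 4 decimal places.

seg 1 [0°–65.4°] cycloidal, h=26: full span → s += 26 → s = 26.0000
seg 2 [65.4°–162.7°] uniform, h=15: full span → s += 15 → s = 41.0000
seg 3 [162.7°–246.1°] uniform, h=10: θ=242.9° here. β=80.2, B=83.4. 10·80.2/83.4 = 9.6163 → s = 50.6163
radial distance = base radius + s = 44 + 50.6163 = 94.6163

94.6163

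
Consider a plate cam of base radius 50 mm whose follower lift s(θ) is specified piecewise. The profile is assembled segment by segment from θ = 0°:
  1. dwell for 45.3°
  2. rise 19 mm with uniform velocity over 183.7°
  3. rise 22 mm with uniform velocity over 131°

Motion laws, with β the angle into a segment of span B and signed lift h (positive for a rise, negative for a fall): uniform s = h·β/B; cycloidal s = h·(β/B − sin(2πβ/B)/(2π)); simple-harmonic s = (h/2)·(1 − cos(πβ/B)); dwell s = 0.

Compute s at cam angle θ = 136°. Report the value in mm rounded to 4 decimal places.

seg 1 [0°–45.3°] dwell: s stays 0.0000
seg 2 [45.3°–229°] uniform, h=19: θ=136° here. β=90.7, B=183.7. 19·90.7/183.7 = 9.3811 → s = 9.3811

9.3811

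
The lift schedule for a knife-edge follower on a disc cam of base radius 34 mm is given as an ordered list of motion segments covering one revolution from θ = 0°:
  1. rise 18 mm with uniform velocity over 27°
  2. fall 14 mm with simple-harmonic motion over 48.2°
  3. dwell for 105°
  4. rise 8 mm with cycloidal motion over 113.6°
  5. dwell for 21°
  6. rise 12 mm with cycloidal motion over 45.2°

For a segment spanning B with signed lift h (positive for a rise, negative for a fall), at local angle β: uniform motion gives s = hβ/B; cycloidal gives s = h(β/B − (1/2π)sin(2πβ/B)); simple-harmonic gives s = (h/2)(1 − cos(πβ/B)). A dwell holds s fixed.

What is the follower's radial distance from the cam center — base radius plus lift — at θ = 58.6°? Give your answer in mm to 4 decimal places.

seg 1 [0°–27°] uniform, h=18: full span → s += 18 → s = 18.0000
seg 2 [27°–75.2°] simple-harmonic, h=-14: θ=58.6° here. β=31.6, B=48.2. -14/2·(1 − cos(π·0.6556)) = -10.2872 → s = 7.7128
radial distance = base radius + s = 34 + 7.7128 = 41.7128

41.7128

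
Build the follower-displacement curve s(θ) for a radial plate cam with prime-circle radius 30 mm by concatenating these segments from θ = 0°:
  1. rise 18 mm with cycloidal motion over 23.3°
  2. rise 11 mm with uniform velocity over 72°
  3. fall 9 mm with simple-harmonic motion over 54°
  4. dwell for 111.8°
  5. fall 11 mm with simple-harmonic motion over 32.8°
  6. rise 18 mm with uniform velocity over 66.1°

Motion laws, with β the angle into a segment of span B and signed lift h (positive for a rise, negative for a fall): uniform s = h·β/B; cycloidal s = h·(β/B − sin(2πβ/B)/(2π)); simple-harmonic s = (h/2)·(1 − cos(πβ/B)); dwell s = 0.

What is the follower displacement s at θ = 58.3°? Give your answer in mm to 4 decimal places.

seg 1 [0°–23.3°] cycloidal, h=18: full span → s += 18 → s = 18.0000
seg 2 [23.3°–95.3°] uniform, h=11: θ=58.3° here. β=35, B=72. 11·35/72 = 5.3472 → s = 23.3472

23.3472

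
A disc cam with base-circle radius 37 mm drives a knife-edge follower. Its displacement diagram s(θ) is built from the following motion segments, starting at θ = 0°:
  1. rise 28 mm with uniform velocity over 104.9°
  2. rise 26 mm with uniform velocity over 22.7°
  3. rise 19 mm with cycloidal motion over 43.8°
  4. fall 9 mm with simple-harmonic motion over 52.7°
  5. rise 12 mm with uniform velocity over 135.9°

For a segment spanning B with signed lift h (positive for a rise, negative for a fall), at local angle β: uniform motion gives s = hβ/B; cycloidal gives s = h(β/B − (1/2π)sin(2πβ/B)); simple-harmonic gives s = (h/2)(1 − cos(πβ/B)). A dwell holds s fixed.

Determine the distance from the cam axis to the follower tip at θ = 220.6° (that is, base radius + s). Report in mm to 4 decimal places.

seg 1 [0°–104.9°] uniform, h=28: full span → s += 28 → s = 28.0000
seg 2 [104.9°–127.6°] uniform, h=26: full span → s += 26 → s = 54.0000
seg 3 [127.6°–171.4°] cycloidal, h=19: full span → s += 19 → s = 73.0000
seg 4 [171.4°–224.1°] simple-harmonic, h=-9: θ=220.6° here. β=49.2, B=52.7. -9/2·(1 − cos(π·0.9336)) = -8.9024 → s = 64.0976
radial distance = base radius + s = 37 + 64.0976 = 101.0976

101.0976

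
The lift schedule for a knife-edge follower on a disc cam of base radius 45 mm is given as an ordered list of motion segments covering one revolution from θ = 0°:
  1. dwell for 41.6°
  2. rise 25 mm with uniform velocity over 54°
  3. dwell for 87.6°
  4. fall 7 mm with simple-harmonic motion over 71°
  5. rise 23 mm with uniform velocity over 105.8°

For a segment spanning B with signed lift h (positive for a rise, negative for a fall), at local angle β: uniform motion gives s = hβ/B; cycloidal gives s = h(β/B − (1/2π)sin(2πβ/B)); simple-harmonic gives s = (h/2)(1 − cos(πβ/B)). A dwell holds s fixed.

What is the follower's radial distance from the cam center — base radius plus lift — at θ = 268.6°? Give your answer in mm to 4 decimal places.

seg 1 [0°–41.6°] dwell: s stays 0.0000
seg 2 [41.6°–95.6°] uniform, h=25: full span → s += 25 → s = 25.0000
seg 3 [95.6°–183.2°] dwell: s stays 25.0000
seg 4 [183.2°–254.2°] simple-harmonic, h=-7: full span → s += -7 → s = 18.0000
seg 5 [254.2°–360°] uniform, h=23: θ=268.6° here. β=14.4, B=105.8. 23·14.4/105.8 = 3.1304 → s = 21.1304
radial distance = base radius + s = 45 + 21.1304 = 66.1304

66.1304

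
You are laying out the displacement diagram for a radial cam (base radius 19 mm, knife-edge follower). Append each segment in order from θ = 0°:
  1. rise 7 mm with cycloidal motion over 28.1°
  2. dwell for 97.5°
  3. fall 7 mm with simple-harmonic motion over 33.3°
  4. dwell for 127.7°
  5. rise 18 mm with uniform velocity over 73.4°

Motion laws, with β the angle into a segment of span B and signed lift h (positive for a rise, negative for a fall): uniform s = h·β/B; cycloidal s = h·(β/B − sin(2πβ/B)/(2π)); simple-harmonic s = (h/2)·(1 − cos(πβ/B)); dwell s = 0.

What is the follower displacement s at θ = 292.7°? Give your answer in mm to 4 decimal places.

seg 1 [0°–28.1°] cycloidal, h=7: full span → s += 7 → s = 7.0000
seg 2 [28.1°–125.6°] dwell: s stays 7.0000
seg 3 [125.6°–158.9°] simple-harmonic, h=-7: full span → s += -7 → s = 0.0000
seg 4 [158.9°–286.6°] dwell: s stays 0.0000
seg 5 [286.6°–360°] uniform, h=18: θ=292.7° here. β=6.1, B=73.4. 18·6.1/73.4 = 1.4959 → s = 1.4959

1.4959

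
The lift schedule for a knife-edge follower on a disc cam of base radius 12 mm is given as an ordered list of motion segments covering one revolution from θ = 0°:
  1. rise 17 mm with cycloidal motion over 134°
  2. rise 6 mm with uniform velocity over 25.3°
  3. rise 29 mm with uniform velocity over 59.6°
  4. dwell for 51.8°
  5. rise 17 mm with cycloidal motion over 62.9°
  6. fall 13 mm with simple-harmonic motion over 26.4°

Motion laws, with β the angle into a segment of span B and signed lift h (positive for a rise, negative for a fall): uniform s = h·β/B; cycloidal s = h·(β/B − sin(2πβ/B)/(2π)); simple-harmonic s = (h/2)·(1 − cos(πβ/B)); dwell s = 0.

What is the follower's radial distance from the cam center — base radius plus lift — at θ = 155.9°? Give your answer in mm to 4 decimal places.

seg 1 [0°–134°] cycloidal, h=17: full span → s += 17 → s = 17.0000
seg 2 [134°–159.3°] uniform, h=6: θ=155.9° here. β=21.9, B=25.3. 6·21.9/25.3 = 5.1937 → s = 22.1937
radial distance = base radius + s = 12 + 22.1937 = 34.1937

34.1937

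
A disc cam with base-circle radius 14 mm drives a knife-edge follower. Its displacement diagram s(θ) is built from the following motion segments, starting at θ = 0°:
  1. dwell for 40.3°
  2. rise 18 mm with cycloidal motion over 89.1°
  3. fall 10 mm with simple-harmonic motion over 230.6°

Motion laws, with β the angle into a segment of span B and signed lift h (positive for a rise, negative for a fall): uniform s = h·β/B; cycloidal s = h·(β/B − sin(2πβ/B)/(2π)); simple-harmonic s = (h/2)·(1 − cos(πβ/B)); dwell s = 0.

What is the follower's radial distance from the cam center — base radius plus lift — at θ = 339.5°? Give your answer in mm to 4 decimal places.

seg 1 [0°–40.3°] dwell: s stays 0.0000
seg 2 [40.3°–129.4°] cycloidal, h=18: full span → s += 18 → s = 18.0000
seg 3 [129.4°–360°] simple-harmonic, h=-10: θ=339.5° here. β=210.1, B=230.6. -10/2·(1 − cos(π·0.9111)) = -9.8063 → s = 8.1937
radial distance = base radius + s = 14 + 8.1937 = 22.1937

22.1937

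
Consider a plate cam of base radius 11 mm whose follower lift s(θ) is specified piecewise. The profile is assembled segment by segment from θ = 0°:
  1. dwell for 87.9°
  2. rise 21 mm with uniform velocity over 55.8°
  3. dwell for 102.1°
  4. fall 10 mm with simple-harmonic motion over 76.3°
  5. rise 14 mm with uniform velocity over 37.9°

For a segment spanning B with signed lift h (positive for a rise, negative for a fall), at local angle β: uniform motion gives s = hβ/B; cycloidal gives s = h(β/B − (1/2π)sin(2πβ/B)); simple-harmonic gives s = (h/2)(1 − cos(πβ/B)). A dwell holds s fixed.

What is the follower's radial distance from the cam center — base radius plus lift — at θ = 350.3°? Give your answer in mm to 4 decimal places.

seg 1 [0°–87.9°] dwell: s stays 0.0000
seg 2 [87.9°–143.7°] uniform, h=21: full span → s += 21 → s = 21.0000
seg 3 [143.7°–245.8°] dwell: s stays 21.0000
seg 4 [245.8°–322.1°] simple-harmonic, h=-10: full span → s += -10 → s = 11.0000
seg 5 [322.1°–360°] uniform, h=14: θ=350.3° here. β=28.2, B=37.9. 14·28.2/37.9 = 10.4169 → s = 21.4169
radial distance = base radius + s = 11 + 21.4169 = 32.4169

32.4169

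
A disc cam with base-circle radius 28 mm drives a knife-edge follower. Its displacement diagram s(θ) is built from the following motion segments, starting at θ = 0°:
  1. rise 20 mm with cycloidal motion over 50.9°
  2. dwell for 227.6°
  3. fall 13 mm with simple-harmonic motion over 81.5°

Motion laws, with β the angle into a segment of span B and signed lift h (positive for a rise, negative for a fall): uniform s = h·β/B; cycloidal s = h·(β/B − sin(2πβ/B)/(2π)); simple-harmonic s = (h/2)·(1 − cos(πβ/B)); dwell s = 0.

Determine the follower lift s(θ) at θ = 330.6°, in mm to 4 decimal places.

seg 1 [0°–50.9°] cycloidal, h=20: full span → s += 20 → s = 20.0000
seg 2 [50.9°–278.5°] dwell: s stays 20.0000
seg 3 [278.5°–360°] simple-harmonic, h=-13: θ=330.6° here. β=52.1, B=81.5. -13/2·(1 − cos(π·0.6393)) = -9.2540 → s = 10.7460

10.7460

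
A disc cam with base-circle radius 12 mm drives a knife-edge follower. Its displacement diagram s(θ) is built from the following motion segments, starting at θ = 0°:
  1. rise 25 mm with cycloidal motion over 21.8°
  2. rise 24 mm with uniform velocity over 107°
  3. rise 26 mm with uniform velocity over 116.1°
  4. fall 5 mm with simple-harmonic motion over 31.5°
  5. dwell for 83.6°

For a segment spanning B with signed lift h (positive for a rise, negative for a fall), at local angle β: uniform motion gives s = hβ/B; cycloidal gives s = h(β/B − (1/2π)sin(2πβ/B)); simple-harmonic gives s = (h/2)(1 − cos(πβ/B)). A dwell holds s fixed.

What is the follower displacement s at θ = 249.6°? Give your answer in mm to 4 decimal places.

seg 1 [0°–21.8°] cycloidal, h=25: full span → s += 25 → s = 25.0000
seg 2 [21.8°–128.8°] uniform, h=24: full span → s += 24 → s = 49.0000
seg 3 [128.8°–244.9°] uniform, h=26: full span → s += 26 → s = 75.0000
seg 4 [244.9°–276.4°] simple-harmonic, h=-5: θ=249.6° here. β=4.7, B=31.5. -5/2·(1 − cos(π·0.1492)) = -0.2697 → s = 74.7303

74.7303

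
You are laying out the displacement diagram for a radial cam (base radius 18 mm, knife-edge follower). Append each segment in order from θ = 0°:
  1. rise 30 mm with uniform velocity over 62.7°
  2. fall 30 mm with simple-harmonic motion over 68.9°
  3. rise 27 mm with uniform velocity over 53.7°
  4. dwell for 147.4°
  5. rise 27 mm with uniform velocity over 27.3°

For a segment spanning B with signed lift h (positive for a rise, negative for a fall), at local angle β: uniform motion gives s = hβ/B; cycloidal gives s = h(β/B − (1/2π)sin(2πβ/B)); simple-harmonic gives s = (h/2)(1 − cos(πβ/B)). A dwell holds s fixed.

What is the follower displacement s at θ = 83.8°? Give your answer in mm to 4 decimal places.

seg 1 [0°–62.7°] uniform, h=30: full span → s += 30 → s = 30.0000
seg 2 [62.7°–131.6°] simple-harmonic, h=-30: θ=83.8° here. β=21.1, B=68.9. -30/2·(1 − cos(π·0.3062)) = -6.4228 → s = 23.5772

23.5772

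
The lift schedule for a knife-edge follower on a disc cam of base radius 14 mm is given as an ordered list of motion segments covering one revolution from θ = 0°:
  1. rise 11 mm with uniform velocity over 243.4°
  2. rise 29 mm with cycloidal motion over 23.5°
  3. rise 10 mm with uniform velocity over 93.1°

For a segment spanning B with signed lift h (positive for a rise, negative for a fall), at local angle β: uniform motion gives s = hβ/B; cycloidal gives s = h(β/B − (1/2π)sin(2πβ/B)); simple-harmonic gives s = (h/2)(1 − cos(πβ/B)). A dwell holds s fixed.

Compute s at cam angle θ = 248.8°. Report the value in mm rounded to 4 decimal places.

seg 1 [0°–243.4°] uniform, h=11: full span → s += 11 → s = 11.0000
seg 2 [243.4°–266.9°] cycloidal, h=29: θ=248.8° here. β=5.4, B=23.5. 29·(0.2298 − sin(2π·0.2298)/(2π)) = 2.0855 → s = 13.0855

13.0855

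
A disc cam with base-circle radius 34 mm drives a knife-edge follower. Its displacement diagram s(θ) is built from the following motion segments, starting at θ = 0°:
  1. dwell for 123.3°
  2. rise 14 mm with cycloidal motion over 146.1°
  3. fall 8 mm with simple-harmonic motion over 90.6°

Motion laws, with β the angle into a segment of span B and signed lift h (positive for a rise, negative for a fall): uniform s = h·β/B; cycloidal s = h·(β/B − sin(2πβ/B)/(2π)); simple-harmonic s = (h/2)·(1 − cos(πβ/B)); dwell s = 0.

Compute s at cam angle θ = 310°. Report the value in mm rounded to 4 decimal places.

seg 1 [0°–123.3°] dwell: s stays 0.0000
seg 2 [123.3°–269.4°] cycloidal, h=14: full span → s += 14 → s = 14.0000
seg 3 [269.4°–360°] simple-harmonic, h=-8: θ=310° here. β=40.6, B=90.6. -8/2·(1 − cos(π·0.4481)) = -3.3510 → s = 10.6490

10.6490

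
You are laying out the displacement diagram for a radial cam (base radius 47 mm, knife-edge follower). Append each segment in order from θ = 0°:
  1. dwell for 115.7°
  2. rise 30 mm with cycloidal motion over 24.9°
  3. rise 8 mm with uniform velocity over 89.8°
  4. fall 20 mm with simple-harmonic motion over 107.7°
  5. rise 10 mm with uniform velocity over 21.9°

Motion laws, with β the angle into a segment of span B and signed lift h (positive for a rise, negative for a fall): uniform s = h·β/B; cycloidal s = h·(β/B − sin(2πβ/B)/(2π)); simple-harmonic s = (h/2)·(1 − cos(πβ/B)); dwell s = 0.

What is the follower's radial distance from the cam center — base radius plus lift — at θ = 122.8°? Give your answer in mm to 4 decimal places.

seg 1 [0°–115.7°] dwell: s stays 0.0000
seg 2 [115.7°–140.6°] cycloidal, h=30: θ=122.8° here. β=7.1, B=24.9. 30·(0.2851 − sin(2π·0.2851)/(2π)) = 3.8955 → s = 3.8955
radial distance = base radius + s = 47 + 3.8955 = 50.8955

50.8955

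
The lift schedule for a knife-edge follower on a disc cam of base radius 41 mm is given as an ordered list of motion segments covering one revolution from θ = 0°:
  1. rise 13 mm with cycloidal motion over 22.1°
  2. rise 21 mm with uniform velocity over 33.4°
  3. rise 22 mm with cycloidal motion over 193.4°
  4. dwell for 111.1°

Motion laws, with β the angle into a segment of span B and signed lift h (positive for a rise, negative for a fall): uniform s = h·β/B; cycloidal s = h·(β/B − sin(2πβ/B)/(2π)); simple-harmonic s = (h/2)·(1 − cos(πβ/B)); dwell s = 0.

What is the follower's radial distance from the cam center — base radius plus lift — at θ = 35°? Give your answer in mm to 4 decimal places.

seg 1 [0°–22.1°] cycloidal, h=13: full span → s += 13 → s = 13.0000
seg 2 [22.1°–55.5°] uniform, h=21: θ=35° here. β=12.9, B=33.4. 21·12.9/33.4 = 8.1108 → s = 21.1108
radial distance = base radius + s = 41 + 21.1108 = 62.1108

62.1108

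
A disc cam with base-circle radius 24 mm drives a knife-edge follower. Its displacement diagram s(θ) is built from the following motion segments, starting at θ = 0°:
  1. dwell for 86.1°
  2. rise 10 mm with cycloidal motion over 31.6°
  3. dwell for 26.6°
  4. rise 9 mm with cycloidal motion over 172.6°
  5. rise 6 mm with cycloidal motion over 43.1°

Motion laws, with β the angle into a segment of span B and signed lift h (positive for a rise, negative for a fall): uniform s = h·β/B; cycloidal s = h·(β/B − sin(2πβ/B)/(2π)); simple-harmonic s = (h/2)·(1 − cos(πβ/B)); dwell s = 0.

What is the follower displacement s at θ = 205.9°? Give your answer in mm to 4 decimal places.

seg 1 [0°–86.1°] dwell: s stays 0.0000
seg 2 [86.1°–117.7°] cycloidal, h=10: full span → s += 10 → s = 10.0000
seg 3 [117.7°–144.3°] dwell: s stays 10.0000
seg 4 [144.3°–316.9°] cycloidal, h=9: θ=205.9° here. β=61.6, B=172.6. 9·(0.3569 − sin(2π·0.3569)/(2π)) = 2.0908 → s = 12.0908

12.0908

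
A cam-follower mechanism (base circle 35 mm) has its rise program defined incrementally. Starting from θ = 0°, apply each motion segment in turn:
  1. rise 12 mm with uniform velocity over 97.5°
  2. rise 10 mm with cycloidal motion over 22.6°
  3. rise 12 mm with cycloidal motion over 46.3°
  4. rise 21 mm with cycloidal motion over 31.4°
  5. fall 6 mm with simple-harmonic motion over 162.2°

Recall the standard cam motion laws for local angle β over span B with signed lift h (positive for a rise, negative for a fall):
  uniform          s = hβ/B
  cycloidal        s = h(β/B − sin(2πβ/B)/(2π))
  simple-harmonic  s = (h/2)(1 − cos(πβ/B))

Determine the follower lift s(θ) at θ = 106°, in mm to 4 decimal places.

seg 1 [0°–97.5°] uniform, h=12: full span → s += 12 → s = 12.0000
seg 2 [97.5°–120.1°] cycloidal, h=10: θ=106° here. β=8.5, B=22.6. 10·(0.3761 − sin(2π·0.3761)/(2π)) = 2.6435 → s = 14.6435

14.6435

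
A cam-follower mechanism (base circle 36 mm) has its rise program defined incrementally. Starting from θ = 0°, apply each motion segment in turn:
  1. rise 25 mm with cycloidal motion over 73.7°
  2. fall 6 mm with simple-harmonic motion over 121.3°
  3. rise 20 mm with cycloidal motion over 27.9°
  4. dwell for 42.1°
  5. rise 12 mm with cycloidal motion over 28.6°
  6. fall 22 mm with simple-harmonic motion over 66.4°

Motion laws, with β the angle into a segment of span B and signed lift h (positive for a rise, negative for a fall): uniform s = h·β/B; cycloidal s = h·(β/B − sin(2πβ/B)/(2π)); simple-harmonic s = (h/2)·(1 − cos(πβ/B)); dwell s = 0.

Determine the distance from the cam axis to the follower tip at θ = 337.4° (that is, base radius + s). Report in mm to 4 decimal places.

seg 1 [0°–73.7°] cycloidal, h=25: full span → s += 25 → s = 25.0000
seg 2 [73.7°–195°] simple-harmonic, h=-6: full span → s += -6 → s = 19.0000
seg 3 [195°–222.9°] cycloidal, h=20: full span → s += 20 → s = 39.0000
seg 4 [222.9°–265°] dwell: s stays 39.0000
seg 5 [265°–293.6°] cycloidal, h=12: full span → s += 12 → s = 51.0000
seg 6 [293.6°–360°] simple-harmonic, h=-22: θ=337.4° here. β=43.8, B=66.4. -22/2·(1 − cos(π·0.6596)) = -16.2883 → s = 34.7117
radial distance = base radius + s = 36 + 34.7117 = 70.7117

70.7117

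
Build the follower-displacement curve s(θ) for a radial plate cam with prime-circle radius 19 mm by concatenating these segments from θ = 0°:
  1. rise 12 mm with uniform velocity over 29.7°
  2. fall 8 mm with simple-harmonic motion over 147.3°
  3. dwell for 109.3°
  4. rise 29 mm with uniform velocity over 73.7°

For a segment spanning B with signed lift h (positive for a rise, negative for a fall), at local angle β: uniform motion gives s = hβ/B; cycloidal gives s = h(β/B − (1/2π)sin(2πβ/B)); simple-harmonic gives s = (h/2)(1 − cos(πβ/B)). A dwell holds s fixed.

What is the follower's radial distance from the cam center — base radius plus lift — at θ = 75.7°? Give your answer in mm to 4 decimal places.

seg 1 [0°–29.7°] uniform, h=12: full span → s += 12 → s = 12.0000
seg 2 [29.7°–177°] simple-harmonic, h=-8: θ=75.7° here. β=46, B=147.3. -8/2·(1 − cos(π·0.3123)) = -1.7755 → s = 10.2245
radial distance = base radius + s = 19 + 10.2245 = 29.2245

29.2245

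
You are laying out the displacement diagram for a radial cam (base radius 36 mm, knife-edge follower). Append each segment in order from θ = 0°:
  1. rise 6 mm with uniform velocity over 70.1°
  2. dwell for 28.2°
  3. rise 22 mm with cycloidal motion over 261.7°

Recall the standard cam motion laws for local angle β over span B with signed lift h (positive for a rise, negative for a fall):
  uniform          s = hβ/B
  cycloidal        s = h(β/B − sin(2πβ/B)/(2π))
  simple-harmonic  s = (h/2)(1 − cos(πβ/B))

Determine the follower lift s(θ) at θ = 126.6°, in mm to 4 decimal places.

seg 1 [0°–70.1°] uniform, h=6: full span → s += 6 → s = 6.0000
seg 2 [70.1°–98.3°] dwell: s stays 6.0000
seg 3 [98.3°–360°] cycloidal, h=22: θ=126.6° here. β=28.3, B=261.7. 22·(0.1081 − sin(2π·0.1081)/(2π)) = 0.1789 → s = 6.1789

6.1789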